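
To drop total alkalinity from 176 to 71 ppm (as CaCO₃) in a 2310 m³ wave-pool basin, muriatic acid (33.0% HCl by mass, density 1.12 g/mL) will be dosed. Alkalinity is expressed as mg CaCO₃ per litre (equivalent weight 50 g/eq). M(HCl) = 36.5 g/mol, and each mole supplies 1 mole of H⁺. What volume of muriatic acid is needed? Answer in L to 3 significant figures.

479 L

Volume: 2310 m³ = 2,310,000 L.
Alkalinity to neutralize: (176 − 71) = 105 mg/L as CaCO₃ × 2,310,000 L = 242,600 g as CaCO₃.
Equivalents of H⁺ required: 242,600 ÷ 50 g/eq = 4851 eq = 4851 mol HCl.
Mass of HCl: 4851 × 36.5 = 177,100 g.
Mass of 33.0% solution: 177,100 / 0.33 = 536,600 g.
Volume: 536,600 g ÷ 1.12 g/mL = 479,100 mL.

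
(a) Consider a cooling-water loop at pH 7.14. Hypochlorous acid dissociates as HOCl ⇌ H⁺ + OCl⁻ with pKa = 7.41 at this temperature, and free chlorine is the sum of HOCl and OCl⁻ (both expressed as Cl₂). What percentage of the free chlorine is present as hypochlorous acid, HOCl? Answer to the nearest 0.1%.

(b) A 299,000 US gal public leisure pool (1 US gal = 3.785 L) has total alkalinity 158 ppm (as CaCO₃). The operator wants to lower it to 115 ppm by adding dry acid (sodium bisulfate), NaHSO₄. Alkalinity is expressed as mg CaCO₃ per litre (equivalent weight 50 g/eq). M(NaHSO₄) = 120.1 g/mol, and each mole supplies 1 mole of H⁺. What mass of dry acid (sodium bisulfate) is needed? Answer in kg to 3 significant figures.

(a) [OCl⁻]/[HOCl] = 10^(pH − pKa) = 10^(7.14 − 7.41) = 10^-0.27 = 0.537.
(a) Fraction as HOCl = 1 / (1 + 0.537) = 0.6506.

(b) Volume: 299,000 US gal × 3.785 L/gal = 1,131,715 L.
(b) Alkalinity to neutralize: (158 − 115) = 43 mg/L as CaCO₃ × 1,131,715 L = 48,660 g as CaCO₃.
(b) Equivalents of H⁺ required: 48,660 ÷ 50 g/eq = 973.3 eq = 973.3 mol NaHSO₄.
(b) Mass of NaHSO₄: 973.3 × 120.1 = 116,900 g.

(a) 65.1%; (b) 117 kg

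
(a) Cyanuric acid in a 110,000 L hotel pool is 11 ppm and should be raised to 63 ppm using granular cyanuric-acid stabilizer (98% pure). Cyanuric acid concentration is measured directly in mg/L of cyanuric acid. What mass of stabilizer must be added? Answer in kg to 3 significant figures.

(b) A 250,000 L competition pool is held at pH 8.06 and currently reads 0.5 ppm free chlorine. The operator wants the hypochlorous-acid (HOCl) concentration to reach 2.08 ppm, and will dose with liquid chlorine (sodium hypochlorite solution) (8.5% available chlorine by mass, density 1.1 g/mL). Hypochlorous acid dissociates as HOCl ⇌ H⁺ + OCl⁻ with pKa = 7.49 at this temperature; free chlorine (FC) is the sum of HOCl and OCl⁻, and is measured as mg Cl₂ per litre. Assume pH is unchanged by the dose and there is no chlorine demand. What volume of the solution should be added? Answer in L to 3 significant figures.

(a) CYA to add: (63 − 11) = 52 mg/L × 110,000 L = 5720 g cyanuric acid.
(a) At 98% purity: 5720 / 0.98 = 5837 g product.

(b) [OCl⁻]/[HOCl] = 10^(pH − pKa) = 10^(8.06 − 7.49) = 3.715; fraction as HOCl = 1/(1 + 3.715) = 0.2121.
(b) Free chlorine required for 2.08 ppm HOCl: 2.08 / 0.2121 = 9.808 ppm.
(b) FC to add: 9.808 − 0.5 = 9.308 mg/L as Cl₂.
(b) Cl₂ equivalent: 9.308 mg/L × 250,000 L = 2327 g.
(b) Product at 8.5% available Cl: 2327 / 0.085 = 27,380 g.
(b) Volume: 27,380 g ÷ 1.1 g/mL = 24,890 mL.

(a) 5.84 kg; (b) 24.9 L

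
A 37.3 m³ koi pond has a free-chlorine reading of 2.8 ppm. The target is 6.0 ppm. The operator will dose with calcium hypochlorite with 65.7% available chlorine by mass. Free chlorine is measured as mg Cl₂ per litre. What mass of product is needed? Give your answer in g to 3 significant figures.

Volume: 37.3 m³ = 37,300 L.
Chlorine deficit: 6.0 − 2.8 = 3.2 ppm = 3.2 mg/L as Cl₂.
Cl₂ equivalent needed: 3.2 mg/L × 37,300 L = 119,400 mg = 119.4 g.
Product at 65.7% available chlorine: 119.4 / 0.657 = 181.7 g.

182 g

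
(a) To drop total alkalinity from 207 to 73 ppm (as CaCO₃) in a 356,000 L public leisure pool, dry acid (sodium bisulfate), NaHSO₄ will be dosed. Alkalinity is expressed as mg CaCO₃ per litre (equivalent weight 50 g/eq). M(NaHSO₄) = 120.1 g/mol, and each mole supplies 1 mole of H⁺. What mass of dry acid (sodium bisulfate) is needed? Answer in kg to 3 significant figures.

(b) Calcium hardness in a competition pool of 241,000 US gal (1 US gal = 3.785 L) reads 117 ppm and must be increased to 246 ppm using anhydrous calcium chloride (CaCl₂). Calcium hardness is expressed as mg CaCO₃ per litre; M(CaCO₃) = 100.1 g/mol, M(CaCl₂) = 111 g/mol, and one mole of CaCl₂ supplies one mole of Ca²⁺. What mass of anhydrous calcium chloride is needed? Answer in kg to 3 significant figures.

(a) Alkalinity to neutralize: (207 − 73) = 134 mg/L as CaCO₃ × 356,000 L = 47,700 g as CaCO₃.
(a) Equivalents of H⁺ required: 47,700 ÷ 50 g/eq = 954.1 eq = 954.1 mol NaHSO₄.
(a) Mass of NaHSO₄: 954.1 × 120.1 = 114,600 g.

(b) Volume: 241,000 US gal × 3.785 L/gal = 912,185 L.
(b) Hardness to add: (246 − 117) = 129 mg/L as CaCO₃ × 912,185 L = 117,700 g as CaCO₃.
(b) Moles of Ca²⁺ (1 mol Ca²⁺ ≡ 1 mol CaCO₃): 117,700 / 100.1 g/mol = 1176 mol.
(b) Mass of CaCl₂: 1176 × 111 = 130,500 g.

(a) 115 kg; (b) 130 kg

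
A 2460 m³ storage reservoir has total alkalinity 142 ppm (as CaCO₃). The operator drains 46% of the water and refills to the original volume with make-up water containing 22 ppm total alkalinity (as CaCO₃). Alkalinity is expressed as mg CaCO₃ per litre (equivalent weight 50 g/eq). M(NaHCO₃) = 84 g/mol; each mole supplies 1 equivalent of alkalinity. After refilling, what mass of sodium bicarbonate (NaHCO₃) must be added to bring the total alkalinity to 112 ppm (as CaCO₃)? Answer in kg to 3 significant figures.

Volume: 2460 m³ = 2,460,000 L.
After draining 46% and refilling: 142 × 0.54 + 22 × 0.46 = 86.8 ppm.
Deficit to target: 112 − 86.8 = 25.2 mg/L.
As CaCO₃: 25.2 mg/L × 2,460,000 L = 61,990 g; ÷ 50 g/eq ÷ 1 = 1240 mol NaHCO₃.
Mass: 1240 × 84 = 104,100 g.

104 kg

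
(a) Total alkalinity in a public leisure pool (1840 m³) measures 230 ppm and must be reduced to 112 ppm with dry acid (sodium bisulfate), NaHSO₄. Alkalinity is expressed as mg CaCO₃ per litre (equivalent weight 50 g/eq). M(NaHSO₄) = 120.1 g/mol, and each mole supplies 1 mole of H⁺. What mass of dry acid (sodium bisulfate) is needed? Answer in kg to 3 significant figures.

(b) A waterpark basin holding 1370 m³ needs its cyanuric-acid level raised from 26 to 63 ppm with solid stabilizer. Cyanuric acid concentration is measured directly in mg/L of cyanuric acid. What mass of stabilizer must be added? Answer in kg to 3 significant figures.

(a) Volume: 1840 m³ = 1,840,000 L.
(a) Alkalinity to neutralize: (230 − 112) = 118 mg/L as CaCO₃ × 1,840,000 L = 217,100 g as CaCO₃.
(a) Equivalents of H⁺ required: 217,100 ÷ 50 g/eq = 4342 eq = 4342 mol NaHSO₄.
(a) Mass of NaHSO₄: 4342 × 120.1 = 521,500 g.

(b) Volume: 1370 m³ = 1,370,000 L.
(b) CYA to add: (63 − 26) = 37 mg/L × 1,370,000 L = 50,690 g cyanuric acid.

(a) 522 kg; (b) 50.7 kg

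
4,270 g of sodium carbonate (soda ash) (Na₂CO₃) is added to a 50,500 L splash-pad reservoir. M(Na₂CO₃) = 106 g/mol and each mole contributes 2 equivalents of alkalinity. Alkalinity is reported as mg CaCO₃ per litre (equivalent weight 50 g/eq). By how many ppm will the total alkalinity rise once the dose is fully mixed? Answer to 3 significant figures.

79.8 ppm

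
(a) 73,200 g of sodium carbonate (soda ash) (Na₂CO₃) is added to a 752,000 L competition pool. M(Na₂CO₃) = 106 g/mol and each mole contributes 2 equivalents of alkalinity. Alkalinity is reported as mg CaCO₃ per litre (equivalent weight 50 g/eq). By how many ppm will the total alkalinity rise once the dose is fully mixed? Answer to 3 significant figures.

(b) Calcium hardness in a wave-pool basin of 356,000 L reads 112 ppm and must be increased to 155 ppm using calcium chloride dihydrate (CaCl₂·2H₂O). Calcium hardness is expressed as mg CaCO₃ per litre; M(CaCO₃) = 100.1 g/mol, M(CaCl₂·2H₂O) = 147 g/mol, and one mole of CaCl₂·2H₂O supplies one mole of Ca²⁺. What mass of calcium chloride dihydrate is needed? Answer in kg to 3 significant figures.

(a) Moles of Na₂CO₃: 73,200 g ÷ 106 g/mol = 690.6 mol → 1381 eq of alkalinity.
(a) As CaCO₃: 1381 eq × 50 g/eq = 69,060 g.
(a) Rise: 69,060 g / 752,000 L × 1000 = 91.83 mg/L.

(b) Hardness to add: (155 − 112) = 43 mg/L as CaCO₃ × 356,000 L = 15,310 g as CaCO₃.
(b) Moles of Ca²⁺ (1 mol Ca²⁺ ≡ 1 mol CaCO₃): 15,310 / 100.1 g/mol = 152.9 mol.
(b) Mass of CaCl₂·2H₂O: 152.9 × 147 = 22,480 g.

(a) 91.8 ppm; (b) 22.5 kg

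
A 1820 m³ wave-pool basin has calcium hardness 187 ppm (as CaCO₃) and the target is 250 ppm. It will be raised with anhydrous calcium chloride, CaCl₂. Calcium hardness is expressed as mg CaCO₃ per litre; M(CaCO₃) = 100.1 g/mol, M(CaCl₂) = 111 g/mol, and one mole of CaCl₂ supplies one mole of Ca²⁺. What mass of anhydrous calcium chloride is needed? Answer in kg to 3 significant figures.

127 kg

Volume: 1820 m³ = 1,820,000 L.
Hardness to add: (250 − 187) = 63 mg/L as CaCO₃ × 1,820,000 L = 114,700 g as CaCO₃.
Moles of Ca²⁺ (1 mol Ca²⁺ ≡ 1 mol CaCO₃): 114,700 / 100.1 g/mol = 1145 mol.
Mass of CaCl₂: 1145 × 111 = 127,100 g.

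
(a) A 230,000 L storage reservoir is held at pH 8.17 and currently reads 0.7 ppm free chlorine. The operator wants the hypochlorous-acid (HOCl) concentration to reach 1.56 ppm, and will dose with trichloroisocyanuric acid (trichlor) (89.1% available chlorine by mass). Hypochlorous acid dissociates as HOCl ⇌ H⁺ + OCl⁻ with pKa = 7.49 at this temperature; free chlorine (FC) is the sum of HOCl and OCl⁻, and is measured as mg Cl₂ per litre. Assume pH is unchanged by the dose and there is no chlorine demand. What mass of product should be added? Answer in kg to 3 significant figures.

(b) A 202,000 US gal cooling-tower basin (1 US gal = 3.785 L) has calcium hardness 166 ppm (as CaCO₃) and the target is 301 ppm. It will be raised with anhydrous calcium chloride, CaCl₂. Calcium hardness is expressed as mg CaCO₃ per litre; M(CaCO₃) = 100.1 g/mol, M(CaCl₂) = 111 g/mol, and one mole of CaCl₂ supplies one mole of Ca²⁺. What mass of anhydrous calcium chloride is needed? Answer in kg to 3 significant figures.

(a) 2.15 kg; (b) 114 kg

(a) [OCl⁻]/[HOCl] = 10^(pH − pKa) = 10^(8.17 − 7.49) = 4.786; fraction as HOCl = 1/(1 + 4.786) = 0.1728.
(a) Free chlorine required for 1.56 ppm HOCl: 1.56 / 0.1728 = 9.027 ppm.
(a) FC to add: 9.027 − 0.7 = 8.327 mg/L as Cl₂.
(a) Cl₂ equivalent: 8.327 mg/L × 230,000 L = 1915 g.
(a) Product at 89.1% available Cl: 1915 / 0.891 = 2149 g.

(b) Volume: 202,000 US gal × 3.785 L/gal = 764,570 L.
(b) Hardness to add: (301 − 166) = 135 mg/L as CaCO₃ × 764,570 L = 103,200 g as CaCO₃.
(b) Moles of Ca²⁺ (1 mol Ca²⁺ ≡ 1 mol CaCO₃): 103,200 / 100.1 g/mol = 1031 mol.
(b) Mass of CaCl₂: 1031 × 111 = 114,500 g.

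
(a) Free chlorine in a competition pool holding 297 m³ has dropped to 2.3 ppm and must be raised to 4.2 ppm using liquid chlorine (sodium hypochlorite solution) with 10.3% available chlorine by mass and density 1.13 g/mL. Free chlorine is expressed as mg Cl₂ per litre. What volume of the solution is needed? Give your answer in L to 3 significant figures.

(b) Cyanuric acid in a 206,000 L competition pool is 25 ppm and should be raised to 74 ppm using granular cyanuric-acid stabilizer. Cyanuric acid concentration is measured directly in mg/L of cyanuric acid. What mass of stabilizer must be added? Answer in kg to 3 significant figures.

(a) 4.85 L; (b) 10.1 kg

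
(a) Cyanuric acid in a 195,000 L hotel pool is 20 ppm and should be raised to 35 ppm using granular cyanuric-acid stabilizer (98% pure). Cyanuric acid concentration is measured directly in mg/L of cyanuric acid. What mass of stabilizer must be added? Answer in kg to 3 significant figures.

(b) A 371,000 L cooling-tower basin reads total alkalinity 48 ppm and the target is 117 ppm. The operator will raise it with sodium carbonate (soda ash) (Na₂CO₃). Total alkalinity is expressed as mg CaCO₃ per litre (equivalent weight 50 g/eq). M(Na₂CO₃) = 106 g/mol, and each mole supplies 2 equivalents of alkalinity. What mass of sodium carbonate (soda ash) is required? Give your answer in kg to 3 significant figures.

(a) 2.98 kg; (b) 27.1 kg

(a) CYA to add: (35 − 20) = 15 mg/L × 195,000 L = 2925 g cyanuric acid.
(a) At 98% purity: 2925 / 0.98 = 2985 g product.

(b) Alkalinity to add: (117 − 48) = 69 mg/L as CaCO₃ × 371,000 L = 25,600 g as CaCO₃.
(b) Equivalents: 25,600 g ÷ 50 g/eq = 512 eq.
(b) Each mole of Na₂CO₃ supplies 2 eq, so 512 / 2 = 256 mol.
(b) Mass: 256 mol × 106 g/mol = 27,130 g.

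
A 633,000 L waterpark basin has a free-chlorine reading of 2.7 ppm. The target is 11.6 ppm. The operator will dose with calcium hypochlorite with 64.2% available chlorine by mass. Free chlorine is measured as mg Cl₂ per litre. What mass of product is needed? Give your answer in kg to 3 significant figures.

8.78 kg

Chlorine deficit: 11.6 − 2.7 = 8.9 ppm = 8.9 mg/L as Cl₂.
Cl₂ equivalent needed: 8.9 mg/L × 633,000 L = 5,634,000 mg = 5634 g.
Product at 64.2% available chlorine: 5634 / 0.642 = 8775 g.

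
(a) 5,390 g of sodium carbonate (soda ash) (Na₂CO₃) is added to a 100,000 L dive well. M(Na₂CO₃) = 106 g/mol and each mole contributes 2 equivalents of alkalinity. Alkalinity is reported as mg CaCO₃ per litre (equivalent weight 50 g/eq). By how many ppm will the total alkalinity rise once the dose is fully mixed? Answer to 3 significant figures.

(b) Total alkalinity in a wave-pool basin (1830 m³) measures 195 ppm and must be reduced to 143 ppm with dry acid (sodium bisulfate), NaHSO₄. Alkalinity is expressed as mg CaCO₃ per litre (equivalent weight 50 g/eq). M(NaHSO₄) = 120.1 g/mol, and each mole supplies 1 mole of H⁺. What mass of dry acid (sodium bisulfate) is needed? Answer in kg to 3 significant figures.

(a) Moles of Na₂CO₃: 5,390 g ÷ 106 g/mol = 50.85 mol → 101.7 eq of alkalinity.
(a) As CaCO₃: 101.7 eq × 50 g/eq = 5085 g.
(a) Rise: 5085 g / 100,000 L × 1000 = 50.85 mg/L.

(b) Volume: 1830 m³ = 1,830,000 L.
(b) Alkalinity to neutralize: (195 − 143) = 52 mg/L as CaCO₃ × 1,830,000 L = 95,160 g as CaCO₃.
(b) Equivalents of H⁺ required: 95,160 ÷ 50 g/eq = 1903 eq = 1903 mol NaHSO₄.
(b) Mass of NaHSO₄: 1903 × 120.1 = 228,600 g.

(a) 50.8 ppm; (b) 229 kg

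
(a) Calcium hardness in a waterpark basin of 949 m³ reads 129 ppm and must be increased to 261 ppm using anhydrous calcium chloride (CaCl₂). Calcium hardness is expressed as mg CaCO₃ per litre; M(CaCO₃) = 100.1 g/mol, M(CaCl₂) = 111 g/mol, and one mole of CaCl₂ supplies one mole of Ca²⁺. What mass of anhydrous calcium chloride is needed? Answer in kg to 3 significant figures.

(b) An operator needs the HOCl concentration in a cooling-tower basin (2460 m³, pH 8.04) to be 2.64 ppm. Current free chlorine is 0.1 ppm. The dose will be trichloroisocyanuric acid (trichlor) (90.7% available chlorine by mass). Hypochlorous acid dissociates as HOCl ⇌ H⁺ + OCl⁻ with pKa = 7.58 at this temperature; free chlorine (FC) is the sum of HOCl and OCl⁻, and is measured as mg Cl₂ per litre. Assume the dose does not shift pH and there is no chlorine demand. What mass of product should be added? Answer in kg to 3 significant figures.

(a) Volume: 949 m³ = 949,000 L.
(a) Hardness to add: (261 − 129) = 132 mg/L as CaCO₃ × 949,000 L = 125,300 g as CaCO₃.
(a) Moles of Ca²⁺ (1 mol Ca²⁺ ≡ 1 mol CaCO₃): 125,300 / 100.1 g/mol = 1251 mol.
(a) Mass of CaCl₂: 1251 × 111 = 138,900 g.

(b) Volume: 2460 m³ = 2,460,000 L.
(b) [OCl⁻]/[HOCl] = 10^(pH − pKa) = 10^(8.04 − 7.58) = 2.884; fraction as HOCl = 1/(1 + 2.884) = 0.2575.
(b) Free chlorine required for 2.64 ppm HOCl: 2.64 / 0.2575 = 10.25 ppm.
(b) FC to add: 10.25 − 0.1 = 10.15 mg/L as Cl₂.
(b) Cl₂ equivalent: 10.15 mg/L × 2,460,000 L = 24,980 g.
(b) Product at 90.7% available Cl: 24,980 / 0.907 = 27,540 g.

(a) 139 kg; (b) 27.5 kg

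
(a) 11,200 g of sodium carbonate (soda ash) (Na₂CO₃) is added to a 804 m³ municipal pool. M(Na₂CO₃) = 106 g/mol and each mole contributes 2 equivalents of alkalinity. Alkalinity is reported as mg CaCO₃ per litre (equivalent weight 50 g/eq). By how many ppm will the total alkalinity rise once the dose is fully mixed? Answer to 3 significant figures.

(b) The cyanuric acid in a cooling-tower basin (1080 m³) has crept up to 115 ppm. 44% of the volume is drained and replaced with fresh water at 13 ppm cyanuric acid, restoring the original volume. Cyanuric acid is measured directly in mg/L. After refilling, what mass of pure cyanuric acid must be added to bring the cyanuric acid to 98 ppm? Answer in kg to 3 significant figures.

(a) 13.1 ppm; (b) 30.1 kg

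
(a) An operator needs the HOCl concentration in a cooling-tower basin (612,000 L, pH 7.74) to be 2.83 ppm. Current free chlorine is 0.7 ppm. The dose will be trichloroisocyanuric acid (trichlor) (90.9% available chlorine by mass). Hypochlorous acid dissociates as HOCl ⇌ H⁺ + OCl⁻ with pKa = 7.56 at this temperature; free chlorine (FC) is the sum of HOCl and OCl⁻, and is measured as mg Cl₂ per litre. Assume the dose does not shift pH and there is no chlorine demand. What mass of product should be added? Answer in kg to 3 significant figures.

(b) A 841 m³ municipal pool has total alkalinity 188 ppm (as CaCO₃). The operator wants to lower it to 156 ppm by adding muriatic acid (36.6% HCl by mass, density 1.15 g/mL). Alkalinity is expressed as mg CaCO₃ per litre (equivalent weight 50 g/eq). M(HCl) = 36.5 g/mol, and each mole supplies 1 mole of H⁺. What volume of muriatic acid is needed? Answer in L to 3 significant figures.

(a) 4.32 kg; (b) 46.7 L

(a) [OCl⁻]/[HOCl] = 10^(pH − pKa) = 10^(7.74 − 7.56) = 1.514; fraction as HOCl = 1/(1 + 1.514) = 0.3978.
(a) Free chlorine required for 2.83 ppm HOCl: 2.83 / 0.3978 = 7.113 ppm.
(a) FC to add: 7.113 − 0.7 = 6.413 mg/L as Cl₂.
(a) Cl₂ equivalent: 6.413 mg/L × 612,000 L = 3925 g.
(a) Product at 90.9% available Cl: 3925 / 0.909 = 4318 g.

(b) Volume: 841 m³ = 841,000 L.
(b) Alkalinity to neutralize: (188 − 156) = 32 mg/L as CaCO₃ × 841,000 L = 26,910 g as CaCO₃.
(b) Equivalents of H⁺ required: 26,910 ÷ 50 g/eq = 538.2 eq = 538.2 mol HCl.
(b) Mass of HCl: 538.2 × 36.5 = 19,650 g.
(b) Mass of 36.6% solution: 19,650 / 0.366 = 53,680 g.
(b) Volume: 53,680 g ÷ 1.15 g/mL = 46,680 mL.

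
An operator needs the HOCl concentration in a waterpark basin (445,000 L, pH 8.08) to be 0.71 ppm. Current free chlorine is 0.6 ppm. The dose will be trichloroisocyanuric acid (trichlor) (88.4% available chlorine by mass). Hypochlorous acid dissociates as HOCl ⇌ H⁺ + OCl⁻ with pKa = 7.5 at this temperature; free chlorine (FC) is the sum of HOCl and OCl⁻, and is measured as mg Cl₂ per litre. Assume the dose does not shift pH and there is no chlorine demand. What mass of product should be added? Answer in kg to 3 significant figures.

[OCl⁻]/[HOCl] = 10^(pH − pKa) = 10^(8.08 − 7.5) = 3.802; fraction as HOCl = 1/(1 + 3.802) = 0.2083.
Free chlorine required for 0.71 ppm HOCl: 0.71 / 0.2083 = 3.409 ppm.
FC to add: 3.409 − 0.6 = 2.809 mg/L as Cl₂.
Cl₂ equivalent: 2.809 mg/L × 445,000 L = 1250 g.
Product at 88.4% available Cl: 1250 / 0.884 = 1414 g.

1.41 kg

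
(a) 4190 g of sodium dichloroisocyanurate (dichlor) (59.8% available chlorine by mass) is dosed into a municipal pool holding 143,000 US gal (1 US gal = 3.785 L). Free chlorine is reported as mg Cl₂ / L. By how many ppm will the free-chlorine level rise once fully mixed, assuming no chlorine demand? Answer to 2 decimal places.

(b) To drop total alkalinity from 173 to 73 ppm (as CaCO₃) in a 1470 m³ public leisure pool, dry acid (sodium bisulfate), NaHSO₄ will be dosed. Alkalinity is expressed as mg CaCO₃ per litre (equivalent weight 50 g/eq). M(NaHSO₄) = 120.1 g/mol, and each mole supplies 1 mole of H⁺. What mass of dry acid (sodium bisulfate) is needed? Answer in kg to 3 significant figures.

(a) 4.63 ppm; (b) 353 kg

(a) Volume: 143,000 US gal × 3.785 L/gal = 541,255 L.
(a) Available chlorine delivered: 4190 g × 0.598 = 2506 g as Cl₂.
(a) Concentration rise: 2506 g / 541,255 L = 4.629 mg/L = 4.63 ppm.

(b) Volume: 1470 m³ = 1,470,000 L.
(b) Alkalinity to neutralize: (173 − 73) = 100 mg/L as CaCO₃ × 1,470,000 L = 147,000 g as CaCO₃.
(b) Equivalents of H⁺ required: 147,000 ÷ 50 g/eq = 2940 eq = 2940 mol NaHSO₄.
(b) Mass of NaHSO₄: 2940 × 120.1 = 353,100 g.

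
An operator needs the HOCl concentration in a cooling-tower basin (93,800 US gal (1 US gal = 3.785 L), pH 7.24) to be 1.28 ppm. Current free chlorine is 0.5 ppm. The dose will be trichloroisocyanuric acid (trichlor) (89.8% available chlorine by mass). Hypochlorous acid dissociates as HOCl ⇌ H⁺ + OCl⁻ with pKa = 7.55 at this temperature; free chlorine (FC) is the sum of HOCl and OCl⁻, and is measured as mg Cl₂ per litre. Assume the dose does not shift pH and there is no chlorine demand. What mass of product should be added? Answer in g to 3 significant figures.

556 g

Volume: 93,800 US gal × 3.785 L/gal = 355,033 L.
[OCl⁻]/[HOCl] = 10^(pH − pKa) = 10^(7.24 − 7.55) = 0.4898; fraction as HOCl = 1/(1 + 0.4898) = 0.6712.
Free chlorine required for 1.28 ppm HOCl: 1.28 / 0.6712 = 1.907 ppm.
FC to add: 1.907 − 0.5 = 1.407 mg/L as Cl₂.
Cl₂ equivalent: 1.407 mg/L × 355,033 L = 499.5 g.
Product at 89.8% available Cl: 499.5 / 0.898 = 556.2 g.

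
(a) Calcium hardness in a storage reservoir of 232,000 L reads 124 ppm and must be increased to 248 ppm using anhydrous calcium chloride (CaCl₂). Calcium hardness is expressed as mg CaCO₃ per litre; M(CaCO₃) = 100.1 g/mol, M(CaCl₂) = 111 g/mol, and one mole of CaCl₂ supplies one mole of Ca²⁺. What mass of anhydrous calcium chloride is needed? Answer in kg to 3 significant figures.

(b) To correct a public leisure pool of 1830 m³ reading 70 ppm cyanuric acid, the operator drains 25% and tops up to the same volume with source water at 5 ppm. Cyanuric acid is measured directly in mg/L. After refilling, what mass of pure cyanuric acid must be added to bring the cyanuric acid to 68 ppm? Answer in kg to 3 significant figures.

(a) 31.9 kg; (b) 26.1 kg

(a) Hardness to add: (248 − 124) = 124 mg/L as CaCO₃ × 232,000 L = 28,770 g as CaCO₃.
(a) Moles of Ca²⁺ (1 mol Ca²⁺ ≡ 1 mol CaCO₃): 28,770 / 100.1 g/mol = 287.4 mol.
(a) Mass of CaCl₂: 287.4 × 111 = 31,900 g.

(b) Volume: 1830 m³ = 1,830,000 L.
(b) After draining 25% and refilling: 70 × 0.75 + 5 × 0.25 = 53.75 ppm.
(b) Deficit to target: 68 − 53.75 = 14.25 mg/L.
(b) Mass: 14.25 mg/L × 1,830,000 L = 26,080 g cyanuric acid.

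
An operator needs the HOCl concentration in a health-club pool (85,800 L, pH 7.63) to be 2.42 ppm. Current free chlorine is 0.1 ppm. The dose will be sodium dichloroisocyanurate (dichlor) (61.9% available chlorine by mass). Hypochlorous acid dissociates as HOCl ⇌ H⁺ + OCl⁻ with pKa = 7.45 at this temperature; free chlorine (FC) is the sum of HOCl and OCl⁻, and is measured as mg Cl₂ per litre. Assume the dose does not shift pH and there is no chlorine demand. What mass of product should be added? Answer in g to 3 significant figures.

829 g

[OCl⁻]/[HOCl] = 10^(pH − pKa) = 10^(7.63 − 7.45) = 1.514; fraction as HOCl = 1/(1 + 1.514) = 0.3978.
Free chlorine required for 2.42 ppm HOCl: 2.42 / 0.3978 = 6.083 ppm.
FC to add: 6.083 − 0.1 = 5.983 mg/L as Cl₂.
Cl₂ equivalent: 5.983 mg/L × 85,800 L = 513.3 g.
Product at 61.9% available Cl: 513.3 / 0.619 = 829.3 g.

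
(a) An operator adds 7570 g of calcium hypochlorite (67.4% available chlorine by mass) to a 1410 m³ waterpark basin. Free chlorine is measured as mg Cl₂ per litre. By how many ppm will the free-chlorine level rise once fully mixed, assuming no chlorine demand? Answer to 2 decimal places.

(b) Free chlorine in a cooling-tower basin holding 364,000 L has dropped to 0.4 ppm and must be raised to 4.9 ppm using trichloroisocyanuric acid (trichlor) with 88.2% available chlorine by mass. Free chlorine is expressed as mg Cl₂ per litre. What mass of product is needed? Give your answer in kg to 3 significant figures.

(a) 3.62 ppm; (b) 1.86 kg

(a) Volume: 1410 m³ = 1,410,000 L.
(a) Available chlorine delivered: 7570 g × 0.674 = 5102 g as Cl₂.
(a) Concentration rise: 5102 g / 1,410,000 L = 3.619 mg/L = 3.62 ppm.

(b) Chlorine deficit: 4.9 − 0.4 = 4.5 ppm = 4.5 mg/L as Cl₂.
(b) Cl₂ equivalent needed: 4.5 mg/L × 364,000 L = 1,638,000 mg = 1638 g.
(b) Product at 88.2% available chlorine: 1638 / 0.882 = 1857 g.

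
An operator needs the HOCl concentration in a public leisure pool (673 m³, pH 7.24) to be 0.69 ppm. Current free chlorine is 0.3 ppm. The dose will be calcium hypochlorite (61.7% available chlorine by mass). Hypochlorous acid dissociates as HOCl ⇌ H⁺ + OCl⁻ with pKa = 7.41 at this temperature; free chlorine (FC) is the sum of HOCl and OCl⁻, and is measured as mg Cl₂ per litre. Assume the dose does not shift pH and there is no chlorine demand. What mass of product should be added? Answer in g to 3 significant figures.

934 g

Volume: 673 m³ = 673,000 L.
[OCl⁻]/[HOCl] = 10^(pH − pKa) = 10^(7.24 − 7.41) = 0.6761; fraction as HOCl = 1/(1 + 0.6761) = 0.5966.
Free chlorine required for 0.69 ppm HOCl: 0.69 / 0.5966 = 1.156 ppm.
FC to add: 1.156 − 0.3 = 0.8565 mg/L as Cl₂.
Cl₂ equivalent: 0.8565 mg/L × 673,000 L = 576.4 g.
Product at 61.7% available Cl: 576.4 / 0.617 = 934.2 g.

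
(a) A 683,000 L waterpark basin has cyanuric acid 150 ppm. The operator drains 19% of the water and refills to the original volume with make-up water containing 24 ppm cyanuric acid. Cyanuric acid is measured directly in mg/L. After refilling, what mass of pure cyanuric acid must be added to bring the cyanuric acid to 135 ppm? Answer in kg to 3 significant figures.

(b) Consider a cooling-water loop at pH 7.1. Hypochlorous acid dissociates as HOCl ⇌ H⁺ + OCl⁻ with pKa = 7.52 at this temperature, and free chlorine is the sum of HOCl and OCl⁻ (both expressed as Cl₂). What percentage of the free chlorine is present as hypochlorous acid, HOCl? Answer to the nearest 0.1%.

(a) After draining 19% and refilling: 150 × 0.81 + 24 × 0.19 = 126.06 ppm.
(a) Deficit to target: 135 − 126.06 = 8.94 mg/L.
(a) Mass: 8.94 mg/L × 683,000 L = 6106 g cyanuric acid.

(b) [OCl⁻]/[HOCl] = 10^(pH − pKa) = 10^(7.1 − 7.52) = 10^-0.42 = 0.3802.
(b) Fraction as HOCl = 1 / (1 + 0.3802) = 0.7245.

(a) 6.11 kg; (b) 72.5%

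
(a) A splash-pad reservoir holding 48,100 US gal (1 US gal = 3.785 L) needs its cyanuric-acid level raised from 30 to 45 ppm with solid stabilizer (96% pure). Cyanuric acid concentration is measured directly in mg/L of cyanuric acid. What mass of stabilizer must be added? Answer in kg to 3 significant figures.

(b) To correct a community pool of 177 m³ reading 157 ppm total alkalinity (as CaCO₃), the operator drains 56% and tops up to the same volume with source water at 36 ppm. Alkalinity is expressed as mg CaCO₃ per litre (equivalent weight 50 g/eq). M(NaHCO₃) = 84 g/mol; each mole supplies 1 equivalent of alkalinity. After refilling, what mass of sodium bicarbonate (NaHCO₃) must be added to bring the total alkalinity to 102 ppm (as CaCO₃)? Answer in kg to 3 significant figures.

(a) 2.84 kg; (b) 3.79 kg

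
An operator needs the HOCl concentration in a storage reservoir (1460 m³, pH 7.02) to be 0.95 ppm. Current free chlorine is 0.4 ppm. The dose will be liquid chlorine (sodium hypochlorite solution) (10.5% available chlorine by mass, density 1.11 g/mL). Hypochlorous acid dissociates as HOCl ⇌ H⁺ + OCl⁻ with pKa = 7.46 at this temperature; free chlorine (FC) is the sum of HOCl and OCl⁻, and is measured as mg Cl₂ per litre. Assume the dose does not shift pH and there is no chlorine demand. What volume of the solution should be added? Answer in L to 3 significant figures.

Volume: 1460 m³ = 1,460,000 L.
[OCl⁻]/[HOCl] = 10^(pH − pKa) = 10^(7.02 − 7.46) = 0.3631; fraction as HOCl = 1/(1 + 0.3631) = 0.7336.
Free chlorine required for 0.95 ppm HOCl: 0.95 / 0.7336 = 1.295 ppm.
FC to add: 1.295 − 0.4 = 0.8949 mg/L as Cl₂.
Cl₂ equivalent: 0.8949 mg/L × 1,460,000 L = 1307 g.
Product at 10.5% available Cl: 1307 / 0.105 = 12,440 g.
Volume: 12,440 g ÷ 1.11 g/mL = 11,210 mL.

11.2 L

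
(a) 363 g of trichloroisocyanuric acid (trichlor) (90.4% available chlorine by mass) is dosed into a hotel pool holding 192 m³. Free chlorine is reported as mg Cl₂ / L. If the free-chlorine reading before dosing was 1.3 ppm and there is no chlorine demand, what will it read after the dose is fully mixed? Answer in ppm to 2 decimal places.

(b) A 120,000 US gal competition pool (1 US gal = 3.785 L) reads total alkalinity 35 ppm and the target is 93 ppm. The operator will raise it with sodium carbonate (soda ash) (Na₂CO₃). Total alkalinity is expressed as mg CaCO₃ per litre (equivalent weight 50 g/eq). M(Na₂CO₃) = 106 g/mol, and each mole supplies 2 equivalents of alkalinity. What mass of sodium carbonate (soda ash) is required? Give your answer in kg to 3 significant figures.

(a) Volume: 192 m³ = 192,000 L.
(a) Available chlorine delivered: 363 g × 0.904 = 328.2 g as Cl₂.
(a) Concentration rise: 328.2 g / 192,000 L = 1.709 mg/L = 1.71 ppm.
(a) Final FC: 1.3 + 1.71 = 3.01 ppm.

(b) Volume: 120,000 US gal × 3.785 L/gal = 454,200 L.
(b) Alkalinity to add: (93 − 35) = 58 mg/L as CaCO₃ × 454,200 L = 26,340 g as CaCO₃.
(b) Equivalents: 26,340 g ÷ 50 g/eq = 526.9 eq.
(b) Each mole of Na₂CO₃ supplies 2 eq, so 526.9 / 2 = 263.4 mol.
(b) Mass: 263.4 mol × 106 g/mol = 27,920 g.

(a) 3.01 ppm; (b) 27.9 kg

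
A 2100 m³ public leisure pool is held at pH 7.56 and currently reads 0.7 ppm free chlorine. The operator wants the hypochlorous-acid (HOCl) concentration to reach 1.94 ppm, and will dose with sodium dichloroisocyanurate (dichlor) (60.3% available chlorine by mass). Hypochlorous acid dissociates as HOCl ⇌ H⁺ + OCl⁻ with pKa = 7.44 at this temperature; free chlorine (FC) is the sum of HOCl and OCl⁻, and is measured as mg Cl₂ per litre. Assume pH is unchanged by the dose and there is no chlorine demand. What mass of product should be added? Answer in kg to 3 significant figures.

13.2 kg

Volume: 2100 m³ = 2,100,000 L.
[OCl⁻]/[HOCl] = 10^(pH − pKa) = 10^(7.56 − 7.44) = 1.318; fraction as HOCl = 1/(1 + 1.318) = 0.4314.
Free chlorine required for 1.94 ppm HOCl: 1.94 / 0.4314 = 4.497 ppm.
FC to add: 4.497 − 0.7 = 3.797 mg/L as Cl₂.
Cl₂ equivalent: 3.797 mg/L × 2,100,000 L = 7975 g.
Product at 60.3% available Cl: 7975 / 0.603 = 13,220 g.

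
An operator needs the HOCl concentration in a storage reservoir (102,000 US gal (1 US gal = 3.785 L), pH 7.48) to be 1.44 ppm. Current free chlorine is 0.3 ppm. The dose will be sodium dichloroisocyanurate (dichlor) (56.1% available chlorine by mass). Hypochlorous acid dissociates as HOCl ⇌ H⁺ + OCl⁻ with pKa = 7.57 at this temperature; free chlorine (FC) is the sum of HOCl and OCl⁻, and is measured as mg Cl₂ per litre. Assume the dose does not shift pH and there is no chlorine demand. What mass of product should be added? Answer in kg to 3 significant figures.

Volume: 102,000 US gal × 3.785 L/gal = 386,070 L.
[OCl⁻]/[HOCl] = 10^(pH − pKa) = 10^(7.48 − 7.57) = 0.8128; fraction as HOCl = 1/(1 + 0.8128) = 0.5516.
Free chlorine required for 1.44 ppm HOCl: 1.44 / 0.5516 = 2.61 ppm.
FC to add: 2.61 − 0.3 = 2.31 mg/L as Cl₂.
Cl₂ equivalent: 2.31 mg/L × 386,070 L = 892 g.
Product at 56.1% available Cl: 892 / 0.561 = 1590 g.

1.59 kg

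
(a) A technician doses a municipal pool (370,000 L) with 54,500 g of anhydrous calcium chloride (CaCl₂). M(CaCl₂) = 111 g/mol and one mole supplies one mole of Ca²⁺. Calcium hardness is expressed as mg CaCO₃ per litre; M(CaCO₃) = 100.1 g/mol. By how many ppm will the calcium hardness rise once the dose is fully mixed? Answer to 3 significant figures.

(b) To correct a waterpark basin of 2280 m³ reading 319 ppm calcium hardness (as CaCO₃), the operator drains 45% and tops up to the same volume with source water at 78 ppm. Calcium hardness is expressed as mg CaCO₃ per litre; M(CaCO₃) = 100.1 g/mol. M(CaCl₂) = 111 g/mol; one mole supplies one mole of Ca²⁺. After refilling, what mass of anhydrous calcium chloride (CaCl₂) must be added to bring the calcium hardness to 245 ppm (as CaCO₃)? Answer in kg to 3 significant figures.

(a) 133 ppm; (b) 87.1 kg

(a) Moles of Ca²⁺: 54,500 g ÷ 111 g/mol = 491 mol.
(a) As CaCO₃: 491 mol × 100.1 g/mol = 49,150 g.
(a) Rise: 49,150 g / 370,000 L × 1000 = 132.8 mg/L.

(b) Volume: 2280 m³ = 2,280,000 L.
(b) After draining 45% and refilling: 319 × 0.55 + 78 × 0.45 = 210.55 ppm.
(b) Deficit to target: 245 − 210.55 = 34.45 mg/L.
(b) As CaCO₃: 34.45 mg/L × 2,280,000 L = 78,550 g; ÷ 100.1 = 784.7 mol Ca²⁺.
(b) Mass: 784.7 × 111 = 87,100 g.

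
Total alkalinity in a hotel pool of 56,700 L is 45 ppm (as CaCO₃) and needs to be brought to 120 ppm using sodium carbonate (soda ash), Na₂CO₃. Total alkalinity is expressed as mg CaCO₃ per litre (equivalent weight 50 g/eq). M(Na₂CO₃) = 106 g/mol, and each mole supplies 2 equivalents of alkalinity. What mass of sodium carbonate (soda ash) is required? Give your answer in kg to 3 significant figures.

Alkalinity to add: (120 − 45) = 75 mg/L as CaCO₃ × 56,700 L = 4252 g as CaCO₃.
Equivalents: 4252 g ÷ 50 g/eq = 85.05 eq.
Each mole of Na₂CO₃ supplies 2 eq, so 85.05 / 2 = 42.52 mol.
Mass: 42.52 mol × 106 g/mol = 4508 g.

4.51 kg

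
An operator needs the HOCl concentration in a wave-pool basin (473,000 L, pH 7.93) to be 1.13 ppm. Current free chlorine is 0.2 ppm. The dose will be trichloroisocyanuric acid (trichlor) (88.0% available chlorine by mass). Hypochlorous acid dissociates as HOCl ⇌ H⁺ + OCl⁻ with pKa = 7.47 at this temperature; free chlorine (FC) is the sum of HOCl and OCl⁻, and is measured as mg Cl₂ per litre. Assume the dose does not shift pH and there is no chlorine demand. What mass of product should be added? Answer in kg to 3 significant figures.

2.25 kg

[OCl⁻]/[HOCl] = 10^(pH − pKa) = 10^(7.93 − 7.47) = 2.884; fraction as HOCl = 1/(1 + 2.884) = 0.2575.
Free chlorine required for 1.13 ppm HOCl: 1.13 / 0.2575 = 4.389 ppm.
FC to add: 4.389 − 0.2 = 4.189 mg/L as Cl₂.
Cl₂ equivalent: 4.189 mg/L × 473,000 L = 1981 g.
Product at 88.0% available Cl: 1981 / 0.88 = 2252 g.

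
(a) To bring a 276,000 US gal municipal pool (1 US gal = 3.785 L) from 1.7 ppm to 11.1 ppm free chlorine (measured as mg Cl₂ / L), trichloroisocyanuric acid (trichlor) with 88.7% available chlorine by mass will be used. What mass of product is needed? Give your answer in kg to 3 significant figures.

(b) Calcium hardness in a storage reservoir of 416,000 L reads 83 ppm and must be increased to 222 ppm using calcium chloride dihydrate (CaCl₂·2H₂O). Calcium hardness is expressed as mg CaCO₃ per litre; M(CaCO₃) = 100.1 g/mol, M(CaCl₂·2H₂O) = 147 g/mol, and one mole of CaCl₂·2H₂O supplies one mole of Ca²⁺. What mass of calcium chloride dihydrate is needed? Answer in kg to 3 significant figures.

(a) 11.1 kg; (b) 84.9 kg

(a) Volume: 276,000 US gal × 3.785 L/gal = 1,044,660 L.
(a) Chlorine deficit: 11.1 − 1.7 = 9.4 ppm = 9.4 mg/L as Cl₂.
(a) Cl₂ equivalent needed: 9.4 mg/L × 1,044,660 L = 9,820,000 mg = 9820 g.
(a) Product at 88.7% available chlorine: 9820 / 0.887 = 11,070 g.

(b) Hardness to add: (222 − 83) = 139 mg/L as CaCO₃ × 416,000 L = 57,820 g as CaCO₃.
(b) Moles of Ca²⁺ (1 mol Ca²⁺ ≡ 1 mol CaCO₃): 57,820 / 100.1 g/mol = 577.7 mol.
(b) Mass of CaCl₂·2H₂O: 577.7 × 147 = 84,920 g.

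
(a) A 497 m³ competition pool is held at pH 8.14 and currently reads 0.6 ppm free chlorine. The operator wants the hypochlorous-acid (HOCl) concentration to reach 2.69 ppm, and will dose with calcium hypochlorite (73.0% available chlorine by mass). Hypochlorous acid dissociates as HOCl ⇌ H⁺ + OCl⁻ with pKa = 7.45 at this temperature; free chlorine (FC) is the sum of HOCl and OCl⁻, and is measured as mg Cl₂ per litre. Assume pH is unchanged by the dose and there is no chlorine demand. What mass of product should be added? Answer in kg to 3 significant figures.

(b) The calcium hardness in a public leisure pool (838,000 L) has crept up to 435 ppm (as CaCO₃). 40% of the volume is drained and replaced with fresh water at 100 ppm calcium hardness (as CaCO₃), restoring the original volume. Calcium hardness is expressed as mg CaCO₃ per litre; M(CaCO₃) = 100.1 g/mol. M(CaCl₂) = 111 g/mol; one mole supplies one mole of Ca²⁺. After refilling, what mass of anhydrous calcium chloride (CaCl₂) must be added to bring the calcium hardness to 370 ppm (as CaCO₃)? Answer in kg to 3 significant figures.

(a) 10.4 kg; (b) 64.1 kg

(a) Volume: 497 m³ = 497,000 L.
(a) [OCl⁻]/[HOCl] = 10^(pH − pKa) = 10^(8.14 − 7.45) = 4.898; fraction as HOCl = 1/(1 + 4.898) = 0.1696.
(a) Free chlorine required for 2.69 ppm HOCl: 2.69 / 0.1696 = 15.87 ppm.
(a) FC to add: 15.87 − 0.6 = 15.27 mg/L as Cl₂.
(a) Cl₂ equivalent: 15.27 mg/L × 497,000 L = 7587 g.
(a) Product at 73.0% available Cl: 7587 / 0.73 = 10,390 g.

(b) After draining 40% and refilling: 435 × 0.60 + 100 × 0.40 = 301 ppm.
(b) Deficit to target: 370 − 301 = 69 mg/L.
(b) As CaCO₃: 69 mg/L × 838,000 L = 57,820 g; ÷ 100.1 = 577.6 mol Ca²⁺.
(b) Mass: 577.6 × 111 = 64,120 g.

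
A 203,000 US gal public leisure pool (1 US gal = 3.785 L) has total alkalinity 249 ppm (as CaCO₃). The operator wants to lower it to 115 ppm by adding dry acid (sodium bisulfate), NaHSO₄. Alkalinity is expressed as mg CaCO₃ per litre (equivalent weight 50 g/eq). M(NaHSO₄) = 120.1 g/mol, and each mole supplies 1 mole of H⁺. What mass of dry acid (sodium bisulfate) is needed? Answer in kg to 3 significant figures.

247 kg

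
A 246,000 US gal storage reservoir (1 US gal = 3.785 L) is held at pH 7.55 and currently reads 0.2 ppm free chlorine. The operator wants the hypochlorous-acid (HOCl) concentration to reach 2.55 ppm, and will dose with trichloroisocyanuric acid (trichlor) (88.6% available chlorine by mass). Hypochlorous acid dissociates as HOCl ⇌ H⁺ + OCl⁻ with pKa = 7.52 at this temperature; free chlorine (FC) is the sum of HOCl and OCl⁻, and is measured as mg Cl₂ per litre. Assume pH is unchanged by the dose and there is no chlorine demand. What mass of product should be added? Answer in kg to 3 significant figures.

5.34 kg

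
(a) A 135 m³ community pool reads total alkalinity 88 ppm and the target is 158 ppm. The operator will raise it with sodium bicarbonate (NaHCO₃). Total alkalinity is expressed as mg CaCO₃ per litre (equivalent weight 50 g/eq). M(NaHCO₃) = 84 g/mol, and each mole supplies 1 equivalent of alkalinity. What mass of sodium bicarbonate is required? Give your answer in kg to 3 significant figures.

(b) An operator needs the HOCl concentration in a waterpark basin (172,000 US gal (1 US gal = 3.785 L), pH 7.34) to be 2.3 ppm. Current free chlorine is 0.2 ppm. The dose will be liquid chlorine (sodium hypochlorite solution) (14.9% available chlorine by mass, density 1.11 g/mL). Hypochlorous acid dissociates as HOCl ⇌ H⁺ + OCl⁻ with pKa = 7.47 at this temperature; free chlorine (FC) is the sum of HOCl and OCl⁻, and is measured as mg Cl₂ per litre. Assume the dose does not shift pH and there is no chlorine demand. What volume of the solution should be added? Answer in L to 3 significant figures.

(a) 15.9 kg; (b) 15.0 L

(a) Volume: 135 m³ = 135,000 L.
(a) Alkalinity to add: (158 − 88) = 70 mg/L as CaCO₃ × 135,000 L = 9450 g as CaCO₃.
(a) Equivalents: 9450 g ÷ 50 g/eq = 189 eq.
(a) NaHCO₃ supplies 1 eq per mole → 189 mol.
(a) Mass: 189 mol × 84 g/mol = 15,880 g.

(b) Volume: 172,000 US gal × 3.785 L/gal = 651,020 L.
(b) [OCl⁻]/[HOCl] = 10^(pH − pKa) = 10^(7.34 − 7.47) = 0.7413; fraction as HOCl = 1/(1 + 0.7413) = 0.5743.
(b) Free chlorine required for 2.3 ppm HOCl: 2.3 / 0.5743 = 4.005 ppm.
(b) FC to add: 4.005 − 0.2 = 3.805 mg/L as Cl₂.
(b) Cl₂ equivalent: 3.805 mg/L × 651,020 L = 2477 g.
(b) Product at 14.9% available Cl: 2477 / 0.149 = 16,630 g.
(b) Volume: 16,630 g ÷ 1.11 g/mL = 14,980 mL.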